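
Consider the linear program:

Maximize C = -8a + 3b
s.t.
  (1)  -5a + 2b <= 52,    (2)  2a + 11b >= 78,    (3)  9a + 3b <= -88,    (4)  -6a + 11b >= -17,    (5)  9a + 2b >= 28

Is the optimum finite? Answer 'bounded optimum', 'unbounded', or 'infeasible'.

The boundaries -5a + 2b = 52 and 9a + 2b = 28 meet at (-12/7, 152/7), but that point violates 9a + 3b ≤ -88. Every candidate vertex is excluded by some other constraint, so the feasible region is empty.

infeasible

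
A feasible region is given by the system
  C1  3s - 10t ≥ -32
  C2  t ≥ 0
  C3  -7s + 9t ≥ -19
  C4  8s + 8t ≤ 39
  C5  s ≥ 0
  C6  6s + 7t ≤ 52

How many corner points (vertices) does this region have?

5

The feasible vertices (each the meet of two boundaries and inside every other half-plane) are:
  (67/52, 373/104)
  (0, 16/5)
  (19/7, 0)
  (0, 0)
  (503/128, 121/128)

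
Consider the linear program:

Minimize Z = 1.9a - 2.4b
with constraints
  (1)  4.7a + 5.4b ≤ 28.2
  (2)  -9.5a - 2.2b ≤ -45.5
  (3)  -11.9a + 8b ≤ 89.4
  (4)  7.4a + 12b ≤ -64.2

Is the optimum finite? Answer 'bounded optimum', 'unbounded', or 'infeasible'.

Extreme points and Z = 1.9a - 2.4b:
  (5709/137, -8507/274) → Z = 42111/274
  (17181/2443, -23665/2443) → Z = 894399/24430
The feasible region has finitely many vertices and no improving ray; the minimum is 894399/24430 at (17181/2443, -23665/2443).

bounded optimum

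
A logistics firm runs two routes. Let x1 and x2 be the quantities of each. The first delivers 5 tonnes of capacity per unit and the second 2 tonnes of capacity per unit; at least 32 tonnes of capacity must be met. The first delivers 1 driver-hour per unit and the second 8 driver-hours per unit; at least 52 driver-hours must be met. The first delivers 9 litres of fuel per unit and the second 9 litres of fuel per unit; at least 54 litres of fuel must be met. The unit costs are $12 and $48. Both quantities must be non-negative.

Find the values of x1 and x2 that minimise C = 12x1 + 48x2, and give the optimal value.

Feasible corners and C = 12x1 + 48x2:
  (0, 16) → C = 768
  (52, 0) → C = 624
  (4, 6) → C = 336
The feasible region is unbounded (it extends along (0, 1), (1, 0)), but C strictly increases along every unbounded feasible direction, so there is no improving ray and the minimum is attained at a vertex.

At the optimal vertex, 5x1 + 2x2 = 32 and x1 + 8x2 = 52.
Solving simultaneously gives x1 = 4, x2 = 6.

x1 = 4, x2 = 6, minimum C = 336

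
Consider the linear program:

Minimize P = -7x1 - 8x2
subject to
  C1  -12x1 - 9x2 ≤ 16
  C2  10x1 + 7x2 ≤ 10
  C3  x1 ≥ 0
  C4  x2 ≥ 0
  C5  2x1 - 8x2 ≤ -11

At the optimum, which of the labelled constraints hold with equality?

Vertices and P = -7x1 - 8x2:
  (0, 10/7) → P = -80/7
  (3/94, 65/47) → P = -1061/94
  (0, 11/8) → P = -11

The minimum is at (0, 10/7). Substituting into each constraint, equality holds for C2 and C3; the remaining constraints have slack.

C2 and C3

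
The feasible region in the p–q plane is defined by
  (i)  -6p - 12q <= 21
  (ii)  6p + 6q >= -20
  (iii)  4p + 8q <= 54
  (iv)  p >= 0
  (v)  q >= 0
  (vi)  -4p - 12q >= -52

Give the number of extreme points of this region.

Intersecting each pair of boundary lines and keeping only the points that satisfy every inequality leaves:
  (0, 0)
  (0, 13/3)
  (13, 0)

3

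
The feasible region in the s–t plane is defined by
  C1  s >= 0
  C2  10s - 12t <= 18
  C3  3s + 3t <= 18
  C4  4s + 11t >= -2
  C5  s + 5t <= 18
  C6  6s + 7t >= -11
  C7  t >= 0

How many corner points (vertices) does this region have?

Of the 21 pairwise boundary intersections, those satisfying every inequality are:
  (0, 18/5)
  (0, 0)
  (45/11, 21/11)
  (9/5, 0)
  (3, 3)

5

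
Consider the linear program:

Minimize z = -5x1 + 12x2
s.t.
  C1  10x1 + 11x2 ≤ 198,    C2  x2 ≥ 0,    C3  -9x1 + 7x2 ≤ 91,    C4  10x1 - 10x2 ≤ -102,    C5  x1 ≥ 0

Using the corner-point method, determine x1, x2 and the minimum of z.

Extreme points and z = -5x1 + 12x2:
  (385/169, 2692/169) → z = 30379/169
  (143/35, 100/7) → z = 151
  (0, 13) → z = 156
  (0, 51/5) → z = 612/5

The optimum lies where 10x1 - 10x2 = -102 and x1 = 0.
Solving simultaneously gives x1 = 0, x2 = 51/5.

x1 = 0, x2 = 51/5, minimum z = 612/5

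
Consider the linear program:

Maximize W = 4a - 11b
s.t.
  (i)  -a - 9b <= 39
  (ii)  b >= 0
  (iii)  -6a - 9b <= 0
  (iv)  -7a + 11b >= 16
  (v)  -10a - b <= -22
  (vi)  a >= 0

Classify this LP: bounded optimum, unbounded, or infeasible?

Vertices and W = 4a - 11b:
  (226/117, 314/117) → W = -850/39
  (0, 22) → W = -242
The feasible region has finitely many vertices and no improving ray; the maximum is -850/39 at (226/117, 314/117).

bounded optimum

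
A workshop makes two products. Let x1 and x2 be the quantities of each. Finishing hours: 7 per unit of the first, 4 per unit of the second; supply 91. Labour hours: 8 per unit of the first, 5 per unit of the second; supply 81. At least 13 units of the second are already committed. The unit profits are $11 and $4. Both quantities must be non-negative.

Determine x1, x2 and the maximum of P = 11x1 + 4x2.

Corner points and P = 11x1 + 4x2:
  (0, 81/5) → P = 324/5
  (0, 13) → P = 52
  (2, 13) → P = 74

The optimum lies where 8x1 + 5x2 = 81 and x2 = 13.
Solving simultaneously gives x1 = 2, x2 = 13.

x1 = 2, x2 = 13, maximum P = 74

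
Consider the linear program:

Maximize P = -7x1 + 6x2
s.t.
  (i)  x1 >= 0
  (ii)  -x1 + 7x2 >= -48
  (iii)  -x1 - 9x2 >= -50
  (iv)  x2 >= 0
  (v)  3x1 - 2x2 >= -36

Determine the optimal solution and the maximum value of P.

x1 = 0, x2 = 50/9, maximum P = 100/3

Vertices and P = -7x1 + 6x2:
  (0, 50/9) → P = 100/3
  (0, 0) → P = 0
  (391/8, 1/8) → P = -2731/8
  (48, 0) → P = -336

At the optimal vertex, x1 = 0 and -x1 - 9x2 = -50.
Solving simultaneously gives x1 = 0, x2 = 50/9.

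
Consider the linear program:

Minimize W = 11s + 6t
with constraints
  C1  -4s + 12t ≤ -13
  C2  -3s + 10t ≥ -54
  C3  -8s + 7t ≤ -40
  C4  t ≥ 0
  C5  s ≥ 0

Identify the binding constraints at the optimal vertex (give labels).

C3 and C4

Extreme points and W = 11s + 6t:
  (389/68, 14/17) → W = 4615/68
  (18, 0) → W = 198
  (5, 0) → W = 55
The feasible region is unbounded (it extends along (3, 1), (10, 3)), but W strictly increases along every unbounded feasible direction, so there is no improving ray and the minimum is attained at a vertex.

The minimum is at (5, 0). Substituting into each constraint, equality holds for C3 and C4; the remaining constraints have slack.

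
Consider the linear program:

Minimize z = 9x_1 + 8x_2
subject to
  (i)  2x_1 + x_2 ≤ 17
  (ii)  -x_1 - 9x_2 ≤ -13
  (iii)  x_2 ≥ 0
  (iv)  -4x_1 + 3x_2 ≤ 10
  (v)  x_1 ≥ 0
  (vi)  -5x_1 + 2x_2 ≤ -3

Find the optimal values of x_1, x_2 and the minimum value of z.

x_1 = 53/47, x_2 = 62/47, minimum z = 973/47

Feasible corners and z = 9x_1 + 8x_2:
  (140/17, 9/17) → z = 1332/17
  (37/9, 79/9) → z = 965/9
  (53/47, 62/47) → z = 973/47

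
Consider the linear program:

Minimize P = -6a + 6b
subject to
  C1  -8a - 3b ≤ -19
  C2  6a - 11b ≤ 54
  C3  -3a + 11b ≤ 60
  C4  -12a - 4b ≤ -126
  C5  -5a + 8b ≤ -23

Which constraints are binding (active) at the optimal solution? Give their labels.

Corner points and P = -6a + 6b:
  (38, 174/11) → P = -1464/11
  (267/26, 9/13) → P = -747/13
  (733/31, 369/31) → P = -2184/31
  (275/29, 177/58) → P = -1119/29

The minimum is at (38, 174/11). Substituting into each constraint, equality holds for C2 and C3; the remaining constraints have slack.

C2 and C3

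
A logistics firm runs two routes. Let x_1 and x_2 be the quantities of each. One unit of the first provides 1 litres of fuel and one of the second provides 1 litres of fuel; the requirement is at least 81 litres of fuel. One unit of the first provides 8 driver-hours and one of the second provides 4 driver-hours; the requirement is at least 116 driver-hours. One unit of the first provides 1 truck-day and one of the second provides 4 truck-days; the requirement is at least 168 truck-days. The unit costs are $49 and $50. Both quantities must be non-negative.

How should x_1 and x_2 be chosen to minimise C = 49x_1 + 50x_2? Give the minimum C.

x_1 = 52, x_2 = 29, minimum C = 3998

Vertices and C = 49x_1 + 50x_2:
  (0, 81) → C = 4050
  (168, 0) → C = 8232
  (52, 29) → C = 3998
The feasible region is unbounded (it extends along (0, 1), (1, 0)), but C strictly increases along every unbounded feasible direction, so there is no improving ray and the minimum is attained at a vertex.

The optimum lies where x_1 + x_2 = 81 and x_1 + 4x_2 = 168.
Solving simultaneously gives x_1 = 52, x_2 = 29.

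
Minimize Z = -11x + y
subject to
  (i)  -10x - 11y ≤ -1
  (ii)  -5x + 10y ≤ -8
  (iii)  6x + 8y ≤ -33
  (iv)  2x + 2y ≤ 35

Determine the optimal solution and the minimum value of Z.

Extreme points and Z = -11x + y:
  (53/2, -24) → Z = -631/2
  (383/2, -174) → Z = -4561/2
  (173/2, -69) → Z = -2041/2

x = 383/2, y = -174, minimum Z = -4561/2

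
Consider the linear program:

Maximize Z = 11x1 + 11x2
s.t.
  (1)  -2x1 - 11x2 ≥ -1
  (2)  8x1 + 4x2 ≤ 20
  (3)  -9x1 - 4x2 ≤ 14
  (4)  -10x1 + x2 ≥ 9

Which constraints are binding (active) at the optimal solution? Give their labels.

(1) and (4)

Corner points and Z = 11x1 + 11x2:
  (-158/91, 37/91) → Z = -1331/91
  (-7/8, 1/4) → Z = -55/8
  (-50/49, -59/49) → Z = -1199/49

The maximum is at (-7/8, 1/4). Substituting into each constraint, equality holds for (1) and (4); the remaining constraints have slack.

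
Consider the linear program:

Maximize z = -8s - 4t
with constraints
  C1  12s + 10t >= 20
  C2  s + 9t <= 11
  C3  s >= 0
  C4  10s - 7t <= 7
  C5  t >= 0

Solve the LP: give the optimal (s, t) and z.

Vertices and z = -8s - 4t:
  (5/7, 8/7) → z = -72/7
  (105/92, 29/46) → z = -268/23
  (140/97, 103/97) → z = -1532/97

The optimum lies where 12s + 10t = 20 and s + 9t = 11.
Solving simultaneously gives s = 5/7, t = 8/7.

s = 5/7, t = 8/7, maximum z = -72/7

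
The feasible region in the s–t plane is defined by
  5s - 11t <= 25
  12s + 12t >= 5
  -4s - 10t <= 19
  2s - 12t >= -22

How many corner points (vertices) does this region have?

The feasible vertices (each the meet of two boundaries and inside every other half-plane) are:
  (355/192, -275/192)
  (271/19, 80/19)
  (-17/14, 137/84)

3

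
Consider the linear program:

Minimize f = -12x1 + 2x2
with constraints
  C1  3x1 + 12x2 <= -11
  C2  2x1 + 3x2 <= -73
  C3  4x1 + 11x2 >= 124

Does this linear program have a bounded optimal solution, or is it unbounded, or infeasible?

The boundaries 3x1 + 12x2 = -11 and 2x1 + 3x2 = -73 meet at (-281/5, 197/15), but that point violates 4x1 + 11x2 ≥ 124. Every candidate vertex is excluded by some other constraint, so the feasible region is empty.

infeasible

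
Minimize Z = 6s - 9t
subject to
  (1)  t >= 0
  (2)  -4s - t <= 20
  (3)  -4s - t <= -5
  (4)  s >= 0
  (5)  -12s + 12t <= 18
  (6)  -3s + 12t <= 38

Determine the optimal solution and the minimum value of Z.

s = 20/9, t = 67/18, minimum Z = -121/6

Corner points and Z = 6s - 9t:
  (5/4, 0) → Z = 15/2
  (7/10, 11/5) → Z = -78/5
  (20/9, 67/18) → Z = -121/6
The feasible region is unbounded (it extends along (4, 1), (1, 0)), but Z strictly increases along every unbounded feasible direction, so there is no improving ray and the minimum is attained at a vertex.

The binding constraints are -12s + 12t = 18 and -3s + 12t = 38.
Solving simultaneously gives s = 20/9, t = 67/18.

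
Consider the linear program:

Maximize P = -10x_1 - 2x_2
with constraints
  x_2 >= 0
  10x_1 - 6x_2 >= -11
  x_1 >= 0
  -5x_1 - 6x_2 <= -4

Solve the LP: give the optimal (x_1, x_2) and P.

x_1 = 0, x_2 = 2/3, maximum P = -4/3

Extreme points and P = -10x_1 - 2x_2:
  (4/5, 0) → P = -8
  (0, 11/6) → P = -11/3
  (0, 2/3) → P = -4/3
The feasible region is unbounded (it extends along (3, 5), (1, 0)), but P strictly decreases along every unbounded feasible direction, so there is no improving ray and the maximum is attained at a vertex.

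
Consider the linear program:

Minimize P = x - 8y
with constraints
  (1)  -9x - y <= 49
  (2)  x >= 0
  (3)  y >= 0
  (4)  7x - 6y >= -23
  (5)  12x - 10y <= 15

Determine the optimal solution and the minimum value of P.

Corner points and P = x - 8y:
  (0, 0) → P = 0
  (0, 23/6) → P = -92/3
  (5/4, 0) → P = 5/4
  (160, 381/2) → P = -1364

x = 160, y = 381/2, minimum P = -1364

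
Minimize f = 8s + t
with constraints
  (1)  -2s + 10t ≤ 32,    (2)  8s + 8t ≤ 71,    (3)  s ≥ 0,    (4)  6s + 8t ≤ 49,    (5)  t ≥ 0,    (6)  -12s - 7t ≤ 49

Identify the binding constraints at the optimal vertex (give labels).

(3) and (5)

Vertices and f = 8s + t:
  (0, 16/5) → f = 16/5
  (117/38, 145/38) → f = 1081/38
  (0, 0) → f = 0
  (49/6, 0) → f = 196/3

The minimum is at (0, 0). Substituting into each constraint, equality holds for (3) and (5); the remaining constraints have slack.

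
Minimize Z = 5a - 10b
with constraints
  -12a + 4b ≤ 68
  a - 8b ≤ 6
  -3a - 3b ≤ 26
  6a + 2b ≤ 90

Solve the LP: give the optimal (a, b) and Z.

a = 14/3, b = 31, minimum Z = -860/3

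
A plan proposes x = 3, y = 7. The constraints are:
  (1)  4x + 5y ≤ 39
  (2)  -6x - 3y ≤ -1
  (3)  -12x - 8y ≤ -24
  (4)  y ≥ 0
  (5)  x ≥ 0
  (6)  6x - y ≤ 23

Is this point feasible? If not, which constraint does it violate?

Constraint (1): 4x + 5y = 47, which is not ≤ 39. All other constraints are satisfied.

not feasible — violates (1)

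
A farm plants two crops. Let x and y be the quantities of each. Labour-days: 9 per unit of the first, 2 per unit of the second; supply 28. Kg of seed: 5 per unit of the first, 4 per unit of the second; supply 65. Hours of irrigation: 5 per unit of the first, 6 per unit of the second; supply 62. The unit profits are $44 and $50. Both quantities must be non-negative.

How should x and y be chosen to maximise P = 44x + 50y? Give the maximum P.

x = 1, y = 19/2, maximum P = 519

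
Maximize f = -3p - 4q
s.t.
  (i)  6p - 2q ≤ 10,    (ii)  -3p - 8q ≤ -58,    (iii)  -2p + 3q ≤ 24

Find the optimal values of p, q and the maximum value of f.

p = -18/25, q = 188/25, maximum f = -698/25

Corner points and f = -3p - 4q:
  (98/27, 53/9) → f = -310/9
  (39/7, 82/7) → f = -445/7
  (-18/25, 188/25) → f = -698/25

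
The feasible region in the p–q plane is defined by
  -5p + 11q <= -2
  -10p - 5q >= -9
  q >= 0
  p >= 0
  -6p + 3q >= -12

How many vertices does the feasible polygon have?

3

Of the 10 pairwise boundary intersections, those satisfying every inequality are:
  (109/135, 5/27)
  (2/5, 0)
  (9/10, 0)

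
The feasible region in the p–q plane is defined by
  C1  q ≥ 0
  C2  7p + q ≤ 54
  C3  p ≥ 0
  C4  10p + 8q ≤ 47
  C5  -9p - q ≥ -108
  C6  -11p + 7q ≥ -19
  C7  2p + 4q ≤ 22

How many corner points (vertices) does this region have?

Of the 21 pairwise boundary intersections, those satisfying every inequality are:
  (0, 0)
  (19/11, 0)
  (0, 11/2)
  (481/158, 327/158)
  (1/2, 21/4)

5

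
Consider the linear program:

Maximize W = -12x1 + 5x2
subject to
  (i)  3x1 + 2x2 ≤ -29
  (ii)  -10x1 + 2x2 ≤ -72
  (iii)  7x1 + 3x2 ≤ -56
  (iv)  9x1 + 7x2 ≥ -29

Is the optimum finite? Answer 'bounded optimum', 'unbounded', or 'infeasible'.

infeasible

The boundaries 3x1 + 2x2 = -29 and 9x1 + 7x2 = -29 meet at (-145/3, 58), but that point violates -10x1 + 2x2 ≤ -72. Every candidate vertex is excluded by some other constraint, so the feasible region is empty.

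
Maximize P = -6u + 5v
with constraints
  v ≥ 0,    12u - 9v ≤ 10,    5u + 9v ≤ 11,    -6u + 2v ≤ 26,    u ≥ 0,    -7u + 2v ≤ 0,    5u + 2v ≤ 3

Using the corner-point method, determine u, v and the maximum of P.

Extreme points and P = -6u + 5v:
  (0, 0) → P = 0
  (3/5, 0) → P = -18/5
  (1/4, 7/8) → P = 23/8

u = 1/4, v = 7/8, maximum P = 23/8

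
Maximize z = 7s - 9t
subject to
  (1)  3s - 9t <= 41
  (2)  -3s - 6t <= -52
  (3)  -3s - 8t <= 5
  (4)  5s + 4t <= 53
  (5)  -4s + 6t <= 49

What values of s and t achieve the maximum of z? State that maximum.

s = 55/9, t = 101/18, maximum z = -139/18

The optimum lies where -3s - 6t = -52 and 5s + 4t = 53.
Solving simultaneously gives s = 55/9, t = 101/18.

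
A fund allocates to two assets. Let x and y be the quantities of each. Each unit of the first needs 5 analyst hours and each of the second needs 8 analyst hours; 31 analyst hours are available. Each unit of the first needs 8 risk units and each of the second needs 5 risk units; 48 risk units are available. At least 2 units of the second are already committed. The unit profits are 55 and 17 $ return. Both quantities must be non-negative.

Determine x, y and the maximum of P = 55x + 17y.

x = 3, y = 2, maximum P = 199

Feasible corners and P = 55x + 17y:
  (0, 31/8) → P = 527/8
  (0, 2) → P = 34
  (3, 2) → P = 199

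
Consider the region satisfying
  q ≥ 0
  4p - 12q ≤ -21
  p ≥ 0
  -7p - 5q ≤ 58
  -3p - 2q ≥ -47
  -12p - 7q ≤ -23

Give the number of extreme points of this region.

4

Of the 15 pairwise boundary intersections, those satisfying every inequality are:
  (261/22, 251/44)
  (3/4, 2)
  (0, 47/2)
  (0, 23/7)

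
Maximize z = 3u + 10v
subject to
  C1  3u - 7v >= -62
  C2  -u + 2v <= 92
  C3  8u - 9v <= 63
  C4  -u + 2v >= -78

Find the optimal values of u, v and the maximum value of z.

Feasible corners and z = 3u + 10v:
  (-520, -214) → z = -3700
  (999/29, 685/29) → z = 9847/29
  (-576/7, -561/7) → z = -7338/7
The feasible region is unbounded (it extends along (-2, -1)), but z strictly decreases along every unbounded feasible direction, so there is no improving ray and the maximum is attained at a vertex.

u = 999/29, v = 685/29, maximum z = 9847/29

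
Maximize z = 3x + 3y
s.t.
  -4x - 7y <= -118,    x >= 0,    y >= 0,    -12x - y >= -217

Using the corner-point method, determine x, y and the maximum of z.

Corner points and z = 3x + 3y:
  (0, 118/7) → z = 354/7
  (1401/80, 137/20) → z = 5847/80
  (0, 217) → z = 651

At the optimal vertex, x = 0 and -12x - y = -217.
Solving simultaneously gives x = 0, y = 217.

x = 0, y = 217, maximum z = 651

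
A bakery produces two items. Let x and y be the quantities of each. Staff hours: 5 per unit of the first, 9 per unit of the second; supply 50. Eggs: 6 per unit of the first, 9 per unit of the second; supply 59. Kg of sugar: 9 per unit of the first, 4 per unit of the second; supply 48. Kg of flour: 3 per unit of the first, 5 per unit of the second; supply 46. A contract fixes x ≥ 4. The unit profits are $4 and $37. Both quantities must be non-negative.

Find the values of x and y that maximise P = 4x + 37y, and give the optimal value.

Feasible corners and P = 4x + 37y:
  (16/3, 0) → P = 64/3
  (4, 0) → P = 16
  (4, 3) → P = 127

At the optimal vertex, 9x + 4y = 48 and x = 4.
Solving simultaneously gives x = 4, y = 3.

x = 4, y = 3, maximum P = 127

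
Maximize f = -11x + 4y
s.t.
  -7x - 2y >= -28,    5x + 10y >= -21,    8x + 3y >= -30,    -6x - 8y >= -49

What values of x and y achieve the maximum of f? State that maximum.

Feasible corners and f = -11x + 4y:
  (161/30, -287/60) → f = -469/6
  (63/22, 175/44) → f = -343/22
  (-237/65, -18/65) → f = 39
  (-387/46, 286/23) → f = 6545/46

At the optimal vertex, 8x + 3y = -30 and -6x - 8y = -49.
Solving simultaneously gives x = -387/46, y = 286/23.

x = -387/46, y = 286/23, maximum f = 6545/46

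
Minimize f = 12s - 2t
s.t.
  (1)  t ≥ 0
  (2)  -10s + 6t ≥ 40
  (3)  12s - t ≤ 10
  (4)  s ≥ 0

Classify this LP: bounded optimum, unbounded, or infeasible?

From the feasible point (50/31, 290/31), moving in the direction (0, 1) keeps every constraint satisfied while f decreases without bound.

unbounded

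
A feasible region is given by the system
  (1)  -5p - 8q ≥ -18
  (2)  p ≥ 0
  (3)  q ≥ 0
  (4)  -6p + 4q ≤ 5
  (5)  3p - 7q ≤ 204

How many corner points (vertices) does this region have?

4

Of the 10 pairwise boundary intersections, those satisfying every inequality are:
  (18/5, 0)
  (8/17, 133/68)
  (0, 0)
  (0, 5/4)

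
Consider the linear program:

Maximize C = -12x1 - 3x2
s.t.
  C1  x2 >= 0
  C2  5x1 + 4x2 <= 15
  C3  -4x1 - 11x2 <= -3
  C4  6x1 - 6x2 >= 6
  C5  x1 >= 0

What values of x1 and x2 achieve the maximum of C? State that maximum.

Feasible corners and C = -12x1 - 3x2:
  (3, 0) → C = -36
  (1, 0) → C = -12
  (19/9, 10/9) → C = -86/3

x1 = 1, x2 = 0, maximum C = -12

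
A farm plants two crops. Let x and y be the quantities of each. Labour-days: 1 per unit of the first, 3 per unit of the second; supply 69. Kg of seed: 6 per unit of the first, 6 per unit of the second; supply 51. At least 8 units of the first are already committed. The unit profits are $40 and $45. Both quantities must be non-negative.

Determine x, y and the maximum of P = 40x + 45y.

x = 8, y = 1/2, maximum P = 685/2

Feasible corners and P = 40x + 45y:
  (17/2, 0) → P = 340
  (8, 0) → P = 320
  (8, 1/2) → P = 685/2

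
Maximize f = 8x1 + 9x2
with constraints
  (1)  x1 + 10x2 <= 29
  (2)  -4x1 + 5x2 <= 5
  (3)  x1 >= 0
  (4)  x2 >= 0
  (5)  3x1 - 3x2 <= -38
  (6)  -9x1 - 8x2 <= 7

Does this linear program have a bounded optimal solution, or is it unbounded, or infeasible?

infeasible

The boundaries x1 + 10x2 = 29 and -4x1 + 5x2 = 5 meet at (19/9, 121/45), but that point violates 3x1 - 3x2 ≤ -38. Every candidate vertex is excluded by some other constraint, so the feasible region is empty.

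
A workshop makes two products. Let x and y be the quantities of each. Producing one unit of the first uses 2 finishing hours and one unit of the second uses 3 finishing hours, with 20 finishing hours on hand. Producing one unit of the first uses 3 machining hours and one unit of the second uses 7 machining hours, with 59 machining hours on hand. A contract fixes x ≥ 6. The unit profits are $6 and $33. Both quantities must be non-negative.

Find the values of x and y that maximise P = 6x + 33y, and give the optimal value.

x = 6, y = 8/3, maximum P = 124

Vertices and P = 6x + 33y:
  (10, 0) → P = 60
  (6, 0) → P = 36
  (6, 8/3) → P = 124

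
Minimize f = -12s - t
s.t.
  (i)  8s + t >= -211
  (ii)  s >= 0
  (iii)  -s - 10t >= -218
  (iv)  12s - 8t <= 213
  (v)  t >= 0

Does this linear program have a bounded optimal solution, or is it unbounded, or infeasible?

Vertices and f = -12s - t:
  (0, 109/5) → f = -109/5
  (0, 0) → f = 0
  (1937/64, 2403/128) → f = -48891/128
  (71/4, 0) → f = -213
The feasible region has finitely many vertices and no improving ray; the minimum is -48891/128 at (1937/64, 2403/128).

bounded optimum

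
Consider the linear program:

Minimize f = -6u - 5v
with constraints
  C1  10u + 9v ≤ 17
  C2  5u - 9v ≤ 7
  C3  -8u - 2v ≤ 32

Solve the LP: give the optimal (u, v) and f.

u = 8/5, v = 1/9, minimum f = -457/45

Vertices and f = -6u - 5v:
  (8/5, 1/9) → f = -457/45
  (-161/26, 114/13) → f = -87/13
  (-137/41, -108/41) → f = 1362/41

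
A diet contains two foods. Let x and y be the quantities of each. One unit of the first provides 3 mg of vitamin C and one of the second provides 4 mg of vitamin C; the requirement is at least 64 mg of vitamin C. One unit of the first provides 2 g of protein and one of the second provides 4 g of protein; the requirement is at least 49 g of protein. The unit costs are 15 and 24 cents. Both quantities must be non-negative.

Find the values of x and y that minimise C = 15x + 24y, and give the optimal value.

Extreme points and C = 15x + 24y:
  (0, 16) → C = 384
  (49/2, 0) → C = 735/2
  (15, 19/4) → C = 339
The feasible region is unbounded (it extends along (0, 1), (1, 0)), but C strictly increases along every unbounded feasible direction, so there is no improving ray and the minimum is attained at a vertex.

x = 15, y = 19/4, minimum C = 339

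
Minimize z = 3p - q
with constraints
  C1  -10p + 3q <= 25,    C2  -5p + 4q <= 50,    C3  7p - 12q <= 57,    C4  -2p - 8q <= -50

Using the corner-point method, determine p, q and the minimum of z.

Corner points and z = 3p - q:
  (2, 15) → z = -9
  (-25/43, 275/43) → z = -350/43
  (66/5, 59/20) → z = 733/20
The feasible region is unbounded (it extends along (12, 7), (4, 5)), but z strictly increases along every unbounded feasible direction, so there is no improving ray and the minimum is attained at a vertex.

At the optimal vertex, -10p + 3q = 25 and -5p + 4q = 50.
Solving simultaneously gives p = 2, q = 15.

p = 2, q = 15, minimum z = -9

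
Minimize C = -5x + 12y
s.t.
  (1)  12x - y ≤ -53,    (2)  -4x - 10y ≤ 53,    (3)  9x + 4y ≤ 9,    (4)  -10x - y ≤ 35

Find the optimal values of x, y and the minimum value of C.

Vertices and C = -5x + 12y:
  (-203/57, 195/19) → C = 8035/57
  (-4, 5) → C = 80
  (-149/31, 405/31) → C = 5605/31

x = -4, y = 5, minimum C = 80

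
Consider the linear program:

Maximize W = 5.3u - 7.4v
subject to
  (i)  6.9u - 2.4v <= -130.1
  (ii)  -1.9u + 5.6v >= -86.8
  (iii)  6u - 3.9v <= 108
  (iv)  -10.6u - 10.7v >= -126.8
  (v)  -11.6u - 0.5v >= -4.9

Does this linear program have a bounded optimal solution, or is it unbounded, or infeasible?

Corner points and W = 5.3u - 7.4v:
  (-11711/426, -84611/3408) → W = 1825/48
  (-108775/9927, 225398/9927) → W = -7481509/33090
The feasible region has finitely many vertices and no improving ray; the maximum is 1825/48 at (-11711/426, -84611/3408).

bounded optimum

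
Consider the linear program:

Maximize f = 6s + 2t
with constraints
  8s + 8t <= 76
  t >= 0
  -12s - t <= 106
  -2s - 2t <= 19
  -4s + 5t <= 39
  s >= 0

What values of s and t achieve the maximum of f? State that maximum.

s = 19/2, t = 0, maximum f = 57

Corner points and f = 6s + 2t:
  (19/2, 0) → f = 57
  (17/18, 77/9) → f = 205/9
  (0, 0) → f = 0
  (0, 39/5) → f = 78/5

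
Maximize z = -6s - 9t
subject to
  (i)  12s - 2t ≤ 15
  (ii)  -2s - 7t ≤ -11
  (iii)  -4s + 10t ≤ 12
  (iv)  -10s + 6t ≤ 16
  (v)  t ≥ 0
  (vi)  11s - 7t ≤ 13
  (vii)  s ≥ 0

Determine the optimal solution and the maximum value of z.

s = 13/24, t = 17/12, maximum z = -16

Corner points and z = -6s - 9t:
  (127/88, 51/44) → z = -210/11
  (87/56, 51/28) → z = -180/7
  (13/24, 17/12) → z = -16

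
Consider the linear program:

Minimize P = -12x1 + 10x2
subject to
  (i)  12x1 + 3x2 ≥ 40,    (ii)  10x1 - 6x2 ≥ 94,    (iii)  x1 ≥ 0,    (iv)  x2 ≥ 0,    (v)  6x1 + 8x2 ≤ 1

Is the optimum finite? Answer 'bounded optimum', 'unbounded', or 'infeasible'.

The boundaries 12x1 + 3x2 = 40 and 10x1 - 6x2 = 94 meet at (87/17, -364/51), but that point violates x2 ≥ 0. Every candidate vertex is excluded by some other constraint, so the feasible region is empty.

infeasible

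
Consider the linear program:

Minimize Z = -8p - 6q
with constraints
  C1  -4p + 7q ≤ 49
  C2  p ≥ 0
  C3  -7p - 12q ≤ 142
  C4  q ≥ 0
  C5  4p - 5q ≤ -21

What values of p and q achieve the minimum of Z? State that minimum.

p = 49/4, q = 14, minimum Z = -182

Vertices and Z = -8p - 6q:
  (0, 7) → Z = -42
  (49/4, 14) → Z = -182
  (0, 21/5) → Z = -126/5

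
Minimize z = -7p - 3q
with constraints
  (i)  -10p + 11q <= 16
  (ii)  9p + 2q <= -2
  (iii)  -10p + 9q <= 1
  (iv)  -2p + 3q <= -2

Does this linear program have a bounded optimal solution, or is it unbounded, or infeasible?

Extreme points and z = -7p - 3q:
  (-2/31, -22/31) → z = 80/31
  (-7/4, -11/6) → z = 71/4
The feasible region has finitely many vertices and no improving ray; the minimum is 80/31 at (-2/31, -22/31).

bounded optimum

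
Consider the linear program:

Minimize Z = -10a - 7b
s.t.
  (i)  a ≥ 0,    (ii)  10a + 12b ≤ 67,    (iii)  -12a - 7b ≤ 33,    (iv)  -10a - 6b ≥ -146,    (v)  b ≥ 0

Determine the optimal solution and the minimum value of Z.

Extreme points and Z = -10a - 7b:
  (0, 67/12) → Z = -469/12
  (0, 0) → Z = 0
  (67/10, 0) → Z = -67

The optimum lies where 10a + 12b = 67 and b = 0.
Solving simultaneously gives a = 67/10, b = 0.

a = 67/10, b = 0, minimum Z = -67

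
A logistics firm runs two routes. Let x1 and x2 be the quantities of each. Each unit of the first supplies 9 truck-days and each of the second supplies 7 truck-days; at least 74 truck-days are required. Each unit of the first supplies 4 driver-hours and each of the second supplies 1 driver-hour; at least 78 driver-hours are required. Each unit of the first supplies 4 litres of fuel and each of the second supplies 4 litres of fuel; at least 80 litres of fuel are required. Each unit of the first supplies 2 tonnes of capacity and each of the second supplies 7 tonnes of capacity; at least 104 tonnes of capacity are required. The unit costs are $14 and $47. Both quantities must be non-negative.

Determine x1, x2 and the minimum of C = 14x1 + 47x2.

Extreme points and C = 14x1 + 47x2:
  (0, 78) → C = 3666
  (52, 0) → C = 728
  (17, 10) → C = 708
The feasible region is unbounded (it extends along (0, 1), (1, 0)), but C strictly increases along every unbounded feasible direction, so there is no improving ray and the minimum is attained at a vertex.

The binding constraints are 4x1 + x2 = 78 and 2x1 + 7x2 = 104.
Solving simultaneously gives x1 = 17, x2 = 10.

x1 = 17, x2 = 10, minimum C = 708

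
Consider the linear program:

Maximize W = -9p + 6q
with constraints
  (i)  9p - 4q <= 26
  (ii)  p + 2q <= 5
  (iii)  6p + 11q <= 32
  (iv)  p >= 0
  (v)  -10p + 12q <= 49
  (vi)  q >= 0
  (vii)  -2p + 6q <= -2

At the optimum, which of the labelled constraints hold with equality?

(vi) and (vii)

Extreme points and W = -9p + 6q:
  (26/9, 0) → W = -26
  (74/23, 17/23) → W = -564/23
  (1, 0) → W = -9

The maximum is at (1, 0). Substituting into each constraint, equality holds for (vi) and (vii); the remaining constraints have slack.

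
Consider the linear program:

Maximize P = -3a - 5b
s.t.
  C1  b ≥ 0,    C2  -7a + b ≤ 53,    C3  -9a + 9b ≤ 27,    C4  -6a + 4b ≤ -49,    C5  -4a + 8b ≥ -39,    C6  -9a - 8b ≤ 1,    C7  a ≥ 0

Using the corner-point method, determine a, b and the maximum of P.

Corner points and P = -3a - 5b:
  (49/6, 0) → P = -49/2
  (39/4, 0) → P = -117/4
  (61/2, 67/2) → P = -259
The feasible region is unbounded (it extends along (2, 1), (1, 1)), but P strictly decreases along every unbounded feasible direction, so there is no improving ray and the maximum is attained at a vertex.

a = 49/6, b = 0, maximum P = -49/2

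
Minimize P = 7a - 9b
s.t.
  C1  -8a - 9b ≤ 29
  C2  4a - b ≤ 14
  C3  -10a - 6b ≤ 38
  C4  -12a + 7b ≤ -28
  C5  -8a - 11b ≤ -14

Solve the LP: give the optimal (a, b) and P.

At the optimal vertex, 4a - b = 14 and -12a + 7b = -28.
Solving simultaneously gives a = 35/8, b = 7/2.

a = 35/8, b = 7/2, minimum P = -7/8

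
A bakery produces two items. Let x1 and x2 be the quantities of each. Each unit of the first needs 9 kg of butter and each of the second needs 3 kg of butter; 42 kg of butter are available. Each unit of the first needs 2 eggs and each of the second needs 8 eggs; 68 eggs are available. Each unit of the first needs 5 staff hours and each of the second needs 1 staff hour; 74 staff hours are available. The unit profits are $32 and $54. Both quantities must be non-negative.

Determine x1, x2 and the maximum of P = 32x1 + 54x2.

x1 = 2, x2 = 8, maximum P = 496

Extreme points and P = 32x1 + 54x2:
  (0, 0) → P = 0
  (0, 17/2) → P = 459
  (14/3, 0) → P = 448/3
  (2, 8) → P = 496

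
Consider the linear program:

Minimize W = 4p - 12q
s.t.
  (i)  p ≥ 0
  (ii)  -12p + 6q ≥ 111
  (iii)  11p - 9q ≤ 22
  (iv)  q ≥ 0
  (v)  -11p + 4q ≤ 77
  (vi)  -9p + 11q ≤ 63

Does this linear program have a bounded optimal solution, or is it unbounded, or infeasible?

The boundaries p = 0 and -12p + 6q = 111 meet at (0, 37/2), but that point violates -9p + 11q ≤ 63. Every candidate vertex is excluded by some other constraint, so the feasible region is empty.

infeasible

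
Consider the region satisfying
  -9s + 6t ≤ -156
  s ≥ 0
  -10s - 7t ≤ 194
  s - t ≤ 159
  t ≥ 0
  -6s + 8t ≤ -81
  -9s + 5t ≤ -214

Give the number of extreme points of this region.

Intersecting each pair of boundary lines and keeping only the points that satisfy every inequality leaves:
  (159, 0)
  (1191/2, 873/2)
  (214/9, 0)
  (1307/42, 185/14)

4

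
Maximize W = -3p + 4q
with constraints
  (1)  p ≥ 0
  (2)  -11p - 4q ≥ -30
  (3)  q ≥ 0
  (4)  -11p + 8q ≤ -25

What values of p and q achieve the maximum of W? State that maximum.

Corner points and W = -3p + 4q:
  (30/11, 0) → W = -90/11
  (85/33, 5/12) → W = -200/33
  (25/11, 0) → W = -75/11

At the optimal vertex, -11p - 4q = -30 and -11p + 8q = -25.
Solving simultaneously gives p = 85/33, q = 5/12.

p = 85/33, q = 5/12, maximum W = -200/33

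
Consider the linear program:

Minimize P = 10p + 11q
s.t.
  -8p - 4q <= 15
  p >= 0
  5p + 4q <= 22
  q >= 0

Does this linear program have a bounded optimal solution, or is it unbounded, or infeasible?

Feasible corners and P = 10p + 11q:
  (0, 11/2) → P = 121/2
  (0, 0) → P = 0
  (22/5, 0) → P = 44
The feasible region has finitely many vertices and no improving ray; the minimum is 0 at (0, 0).

bounded optimum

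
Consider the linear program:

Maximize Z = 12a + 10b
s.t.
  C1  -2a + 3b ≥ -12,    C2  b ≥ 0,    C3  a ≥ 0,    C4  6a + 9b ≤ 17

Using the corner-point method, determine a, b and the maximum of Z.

Corner points and Z = 12a + 10b:
  (0, 0) → Z = 0
  (17/6, 0) → Z = 34
  (0, 17/9) → Z = 170/9

a = 17/6, b = 0, maximum Z = 34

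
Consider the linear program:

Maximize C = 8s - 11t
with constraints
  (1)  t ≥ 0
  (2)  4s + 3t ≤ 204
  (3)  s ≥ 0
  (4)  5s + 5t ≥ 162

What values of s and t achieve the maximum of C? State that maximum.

s = 51, t = 0, maximum C = 408

Vertices and C = 8s - 11t:
  (51, 0) → C = 408
  (162/5, 0) → C = 1296/5
  (0, 68) → C = -748
  (0, 162/5) → C = -1782/5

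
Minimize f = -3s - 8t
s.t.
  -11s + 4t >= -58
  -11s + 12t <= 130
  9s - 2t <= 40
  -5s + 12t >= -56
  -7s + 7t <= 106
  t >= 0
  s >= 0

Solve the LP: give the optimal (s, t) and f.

The binding constraints are -11s + 12t = 130 and 9s - 2t = 40.
Solving simultaneously gives s = 370/43, t = 805/43.

s = 370/43, t = 805/43, minimum f = -7550/43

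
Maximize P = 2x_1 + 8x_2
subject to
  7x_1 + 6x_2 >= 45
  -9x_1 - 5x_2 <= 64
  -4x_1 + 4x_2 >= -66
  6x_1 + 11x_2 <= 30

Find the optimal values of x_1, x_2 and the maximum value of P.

Vertices and P = 2x_1 + 8x_2:
  (144/13, -141/26) → P = -276/13
  (315/41, -60/41) → P = 150/41
  (423/34, -69/17) → P = -129/17

x_1 = 315/41, x_2 = -60/41, maximum P = 150/41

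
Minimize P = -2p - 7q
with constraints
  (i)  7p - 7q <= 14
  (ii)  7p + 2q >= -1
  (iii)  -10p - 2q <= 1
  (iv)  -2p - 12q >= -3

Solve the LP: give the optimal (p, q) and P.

p = 27/14, q = -1/14, minimum P = -47/14

Feasible corners and P = -2p - 7q:
  (1/3, -5/3) → P = 11
  (27/14, -1/14) → P = -47/14
  (0, -1/2) → P = 7/2
  (-9/58, 8/29) → P = -47/29

The binding constraints are 7p - 7q = 14 and -2p - 12q = -3.
Solving simultaneously gives p = 27/14, q = -1/14.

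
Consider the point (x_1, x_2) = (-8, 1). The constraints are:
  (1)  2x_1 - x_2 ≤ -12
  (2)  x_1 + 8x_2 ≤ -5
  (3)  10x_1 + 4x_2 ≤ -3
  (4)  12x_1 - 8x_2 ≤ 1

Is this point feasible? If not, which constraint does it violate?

Constraint (2): x_1 + 8x_2 = 0, which is not ≤ -5. All other constraints are satisfied.

not feasible — violates (2)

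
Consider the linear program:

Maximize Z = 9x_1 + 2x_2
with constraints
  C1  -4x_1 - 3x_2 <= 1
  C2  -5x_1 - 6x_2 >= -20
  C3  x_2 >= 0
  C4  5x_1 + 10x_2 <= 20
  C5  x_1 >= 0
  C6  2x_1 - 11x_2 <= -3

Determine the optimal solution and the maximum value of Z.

x_1 = 38/15, x_2 = 11/15, maximum Z = 364/15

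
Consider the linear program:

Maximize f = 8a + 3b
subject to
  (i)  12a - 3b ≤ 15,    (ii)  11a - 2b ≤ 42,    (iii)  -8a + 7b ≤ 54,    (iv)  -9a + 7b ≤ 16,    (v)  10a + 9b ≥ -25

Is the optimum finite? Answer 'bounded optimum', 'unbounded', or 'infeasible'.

bounded optimum

Feasible corners and f = 8a + 3b:
  (51/19, 109/19) → f = 735/19
  (10/23, -75/23) → f = -145/23
  (-319/151, -65/151) → f = -2747/151
The feasible region has finitely many vertices and no improving ray; the maximum is 735/19 at (51/19, 109/19).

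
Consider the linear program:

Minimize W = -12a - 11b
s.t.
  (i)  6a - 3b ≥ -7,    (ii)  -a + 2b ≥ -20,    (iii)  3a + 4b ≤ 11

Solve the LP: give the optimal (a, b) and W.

a = 51/5, b = -49/10, minimum W = -137/2

Corner points and W = -12a - 11b:
  (-74/9, -127/9) → W = 2285/9
  (5/33, 29/11) → W = -339/11
  (51/5, -49/10) → W = -137/2

At the optimal vertex, -a + 2b = -20 and 3a + 4b = 11.
Solving simultaneously gives a = 51/5, b = -49/10.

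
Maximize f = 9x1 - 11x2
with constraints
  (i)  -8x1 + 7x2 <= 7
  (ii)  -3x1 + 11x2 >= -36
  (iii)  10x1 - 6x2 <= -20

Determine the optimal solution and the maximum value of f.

Corner points and f = 9x1 - 11x2:
  (-329/67, -309/67) → f = 438/67
  (-49/11, -45/11) → f = 54/11
  (-109/23, -105/23) → f = 174/23

At the optimal vertex, -3x1 + 11x2 = -36 and 10x1 - 6x2 = -20.
Solving simultaneously gives x1 = -109/23, x2 = -105/23.

x1 = -109/23, x2 = -105/23, maximum f = 174/23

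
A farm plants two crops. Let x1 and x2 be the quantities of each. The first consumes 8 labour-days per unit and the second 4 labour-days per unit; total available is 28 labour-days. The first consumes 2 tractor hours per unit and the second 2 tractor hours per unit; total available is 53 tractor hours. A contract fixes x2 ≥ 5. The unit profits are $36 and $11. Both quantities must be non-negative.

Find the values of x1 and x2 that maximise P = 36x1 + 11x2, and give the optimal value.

Feasible corners and P = 36x1 + 11x2:
  (0, 7) → P = 77
  (0, 5) → P = 55
  (1, 5) → P = 91

x1 = 1, x2 = 5, maximum P = 91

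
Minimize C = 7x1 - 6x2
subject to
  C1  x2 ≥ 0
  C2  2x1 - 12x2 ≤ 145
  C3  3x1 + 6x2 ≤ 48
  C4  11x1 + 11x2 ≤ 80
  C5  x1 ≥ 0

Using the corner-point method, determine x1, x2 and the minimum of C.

The binding constraints are 11x1 + 11x2 = 80 and x1 = 0.
Solving simultaneously gives x1 = 0, x2 = 80/11.

x1 = 0, x2 = 80/11, minimum C = -480/11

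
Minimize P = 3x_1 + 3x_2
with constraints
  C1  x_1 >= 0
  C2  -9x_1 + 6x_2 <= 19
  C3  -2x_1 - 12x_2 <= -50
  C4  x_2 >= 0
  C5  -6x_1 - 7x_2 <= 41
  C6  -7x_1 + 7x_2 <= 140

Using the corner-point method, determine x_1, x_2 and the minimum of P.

Extreme points and P = 3x_1 + 3x_2:
  (3/5, 61/15) → P = 14
  (101/3, 161/3) → P = 262
  (25, 0) → P = 75
The feasible region is unbounded (it extends along (1, 1), (1, 0)), but P strictly increases along every unbounded feasible direction, so there is no improving ray and the minimum is attained at a vertex.

The binding constraints are -9x_1 + 6x_2 = 19 and -2x_1 - 12x_2 = -50.
Solving simultaneously gives x_1 = 3/5, x_2 = 61/15.

x_1 = 3/5, x_2 = 61/15, minimum P = 14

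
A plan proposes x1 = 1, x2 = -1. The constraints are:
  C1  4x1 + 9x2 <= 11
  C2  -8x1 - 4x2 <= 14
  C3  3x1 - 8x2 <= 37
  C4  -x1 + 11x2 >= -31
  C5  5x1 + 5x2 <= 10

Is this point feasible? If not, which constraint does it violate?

C1: -5 ≤ 11 ✓
C2: -4 ≤ 14 ✓
C3: 11 ≤ 37 ✓
C4: -12 ≥ -31 ✓
C5: 0 ≤ 10 ✓

feasible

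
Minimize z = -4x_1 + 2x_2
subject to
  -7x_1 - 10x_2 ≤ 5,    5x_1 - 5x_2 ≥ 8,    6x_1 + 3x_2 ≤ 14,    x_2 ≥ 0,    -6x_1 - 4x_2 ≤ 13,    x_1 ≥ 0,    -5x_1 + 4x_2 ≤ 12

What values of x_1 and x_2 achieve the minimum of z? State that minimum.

Extreme points and z = -4x_1 + 2x_2:
  (94/45, 22/45) → z = -332/45
  (8/5, 0) → z = -32/5
  (7/3, 0) → z = -28/3

The optimum lies where 6x_1 + 3x_2 = 14 and x_2 = 0.
Solving simultaneously gives x_1 = 7/3, x_2 = 0.

x_1 = 7/3, x_2 = 0, minimum z = -28/3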